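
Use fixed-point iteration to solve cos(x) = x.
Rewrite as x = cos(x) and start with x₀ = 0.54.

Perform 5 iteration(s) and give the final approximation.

Equation: cos(x) = x
Fixed-point form: x = cos(x)
x₀ = 0.54

x_1 = g(0.540000) = 0.857709
x_2 = g(0.857709) = 0.654172
x_3 = g(0.654172) = 0.793552
x_4 = g(0.793552) = 0.701318
x_5 = g(0.701318) = 0.763993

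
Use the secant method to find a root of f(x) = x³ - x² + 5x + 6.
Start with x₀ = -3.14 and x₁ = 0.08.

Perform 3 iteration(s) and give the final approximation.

f(x) = x³ - x² + 5x + 6
x₀ = -3.14, x₁ = 0.08

Secant formula: x_{n+1} = x_n - f(x_n)(x_n - x_{n-1})/(f(x_n) - f(x_{n-1}))

Iteration 1:
  f(-3.140000) = -50.518744
  f(0.080000) = 6.394112
  x_2 = 0.080000 - 6.394112×(0.080000 - (-3.140000))/(6.394112 - (-50.518744))
       = -0.281764
Iteration 2:
  f(0.080000) = 6.394112
  f(-0.281764) = 4.489418
  x_3 = -0.281764 - 4.489418×(-0.281764 - 0.080000)/(4.489418 - 6.394112)
       = -1.134453
Iteration 3:
  f(-0.281764) = 4.489418
  f(-1.134453) = -2.419270
  x_4 = -1.134453 - (-2.419270)×(-1.134453 - (-0.281764))/(-2.419270 - 4.489418)
       = -0.835860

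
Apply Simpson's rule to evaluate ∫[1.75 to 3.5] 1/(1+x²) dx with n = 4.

f(x) = 1/(1+x²)
a = 1.75, b = 3.5, n = 4
h = (b - a)/n = 0.437500

Simpson's rule: (h/3)[f(x₀) + 4f(x₁) + 2f(x₂) + ... + f(xₙ)]

x_0 = 1.7500, f(x_0) = 0.246154, coefficient = 1
x_1 = 2.1875, f(x_1) = 0.172856, coefficient = 4
x_2 = 2.6250, f(x_2) = 0.126733, coefficient = 2
x_3 = 3.0625, f(x_3) = 0.096349, coefficient = 4
x_4 = 3.5000, f(x_4) = 0.075472, coefficient = 1

I ≈ (0.437500/3) × 1.651913 = 0.240904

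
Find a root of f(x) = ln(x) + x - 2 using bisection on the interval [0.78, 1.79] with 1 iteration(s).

f(x) = ln(x) + x - 2
Initial interval: [0.78, 1.79]

Iteration 1:
  c_1 = (0.780000 + 1.790000)/2 = 1.285000
  f(c_1) = f(1.285000) = -0.464241
  f(a) × f(c) ≥ 0, new interval: [1.285000, 1.790000]

After 1 iteration(s), the approximation is c_1 = 1.285000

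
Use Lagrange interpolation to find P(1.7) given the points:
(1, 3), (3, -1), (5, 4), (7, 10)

Lagrange interpolation formula:
P(x) = Σ yᵢ × Lᵢ(x)
where Lᵢ(x) = Π_{j≠i} (x - xⱼ)/(xᵢ - xⱼ)

L_0(1.7) = (1.7 - 3)/(1 - 3) × (1.7 - 5)/(1 - 5) × (1.7 - 7)/(1 - 7) = 0.473687
L_1(1.7) = (1.7 - 1)/(3 - 1) × (1.7 - 5)/(3 - 5) × (1.7 - 7)/(3 - 7) = 0.765187
L_2(1.7) = (1.7 - 1)/(5 - 1) × (1.7 - 3)/(5 - 3) × (1.7 - 7)/(5 - 7) = -0.301437
L_3(1.7) = (1.7 - 1)/(7 - 1) × (1.7 - 3)/(7 - 3) × (1.7 - 5)/(7 - 5) = 0.062562

P(1.7) = 3×L_0(1.7) + (-1)×L_1(1.7) + 4×L_2(1.7) + 10×L_3(1.7)
P(1.7) = 0.075750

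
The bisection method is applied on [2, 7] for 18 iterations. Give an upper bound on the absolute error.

Bisection error bound: |error| ≤ (b-a)/2^n
|error| ≤ (7 - 2)/2^18 = 5/2^18
|error| ≤ 0.0000190735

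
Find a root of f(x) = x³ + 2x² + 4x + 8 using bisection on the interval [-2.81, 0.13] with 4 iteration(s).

f(x) = x³ + 2x² + 4x + 8
Initial interval: [-2.81, 0.13]

Iteration 1:
  c_1 = (-2.810000 + 0.130000)/2 = -1.340000
  f(c_1) = f(-1.340000) = 3.825096
  f(a) × f(c) < 0, new interval: [-2.810000, -1.340000]
Iteration 2:
  c_2 = (-2.810000 + (-1.340000))/2 = -2.075000
  f(c_2) = f(-2.075000) = -0.622922
  f(a) × f(c) ≥ 0, new interval: [-2.075000, -1.340000]
Iteration 3:
  c_3 = (-2.075000 + (-1.340000))/2 = -1.707500
  f(c_3) = f(-1.707500) = 2.022800
  f(a) × f(c) < 0, new interval: [-2.075000, -1.707500]
Iteration 4:
  c_4 = (-2.075000 + (-1.707500))/2 = -1.891250
  f(c_4) = f(-1.891250) = 0.823980
  f(a) × f(c) < 0, new interval: [-2.075000, -1.891250]

After 4 iteration(s), the approximation is c_4 = -1.891250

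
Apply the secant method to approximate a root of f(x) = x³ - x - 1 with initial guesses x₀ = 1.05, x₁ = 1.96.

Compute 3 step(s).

f(x) = x³ - x - 1
x₀ = 1.05, x₁ = 1.96

Secant formula: x_{n+1} = x_n - f(x_n)(x_n - x_{n-1})/(f(x_n) - f(x_{n-1}))

Iteration 1:
  f(1.050000) = -0.892375
  f(1.960000) = 4.569536
  x_2 = 1.960000 - 4.569536×(1.960000 - 1.050000)/(4.569536 - (-0.892375))
       = 1.198677
Iteration 2:
  f(1.960000) = 4.569536
  f(1.198677) = -0.476386
  x_3 = 1.198677 - (-0.476386)×(1.198677 - 1.960000)/(-0.476386 - 4.569536)
       = 1.270554
Iteration 3:
  f(1.198677) = -0.476386
  f(1.270554) = -0.219491
  x_4 = 1.270554 - (-0.219491)×(1.270554 - 1.198677)/(-0.219491 - (-0.476386))
       = 1.331965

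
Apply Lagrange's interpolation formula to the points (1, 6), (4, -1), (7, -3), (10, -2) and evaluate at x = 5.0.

Lagrange interpolation formula:
P(x) = Σ yᵢ × Lᵢ(x)
where Lᵢ(x) = Π_{j≠i} (x - xⱼ)/(xᵢ - xⱼ)

L_0(5.0) = (5.0 - 4)/(1 - 4) × (5.0 - 7)/(1 - 7) × (5.0 - 10)/(1 - 10) = -0.061728
L_1(5.0) = (5.0 - 1)/(4 - 1) × (5.0 - 7)/(4 - 7) × (5.0 - 10)/(4 - 10) = 0.740741
L_2(5.0) = (5.0 - 1)/(7 - 1) × (5.0 - 4)/(7 - 4) × (5.0 - 10)/(7 - 10) = 0.370370
L_3(5.0) = (5.0 - 1)/(10 - 1) × (5.0 - 4)/(10 - 4) × (5.0 - 7)/(10 - 7) = -0.049383

P(5.0) = 6×L_0(5.0) + (-1)×L_1(5.0) + (-3)×L_2(5.0) + (-2)×L_3(5.0)
P(5.0) = -2.123457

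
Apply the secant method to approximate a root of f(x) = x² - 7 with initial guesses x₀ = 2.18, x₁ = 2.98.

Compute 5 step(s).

f(x) = x² - 7
x₀ = 2.18, x₁ = 2.98

Secant formula: x_{n+1} = x_n - f(x_n)(x_n - x_{n-1})/(f(x_n) - f(x_{n-1}))

Iteration 1:
  f(2.180000) = -2.247600
  f(2.980000) = 1.880400
  x_2 = 2.980000 - 1.880400×(2.980000 - 2.180000)/(1.880400 - (-2.247600))
       = 2.615581
Iteration 2:
  f(2.980000) = 1.880400
  f(2.615581) = -0.158734
  x_3 = 2.615581 - (-0.158734)×(2.615581 - 2.980000)/(-0.158734 - 1.880400)
       = 2.643949
Iteration 3:
  f(2.615581) = -0.158734
  f(2.643949) = -0.009533
  x_4 = 2.643949 - (-0.009533)×(2.643949 - 2.615581)/(-0.009533 - (-0.158734))
       = 2.645762
Iteration 4:
  f(2.643949) = -0.009533
  f(2.645762) = 0.000055
  x_5 = 2.645762 - 0.000055×(2.645762 - 2.643949)/(0.000055 - (-0.009533))
       = 2.645751
Iteration 5:
  f(2.645762) = 0.000055
  f(2.645751) = 0.000000
  x_6 = 2.645751 - 0.000000×(2.645751 - 2.645762)/(0.000000 - 0.000055)
       = 2.645751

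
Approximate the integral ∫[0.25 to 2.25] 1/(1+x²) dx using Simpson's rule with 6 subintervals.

f(x) = 1/(1+x²)
a = 0.25, b = 2.25, n = 6
h = (b - a)/n = 0.333333

Simpson's rule: (h/3)[f(x₀) + 4f(x₁) + 2f(x₂) + ... + f(xₙ)]

x_0 = 0.2500, f(x_0) = 0.941176, coefficient = 1
x_1 = 0.5833, f(x_1) = 0.746114, coefficient = 4
x_2 = 0.9167, f(x_2) = 0.543396, coefficient = 2
x_3 = 1.2500, f(x_3) = 0.390244, coefficient = 4
x_4 = 1.5833, f(x_4) = 0.285149, coefficient = 2
x_5 = 1.9167, f(x_5) = 0.213967, coefficient = 4
x_6 = 2.2500, f(x_6) = 0.164948, coefficient = 1

I ≈ (0.333333/3) × 8.164515 = 0.907168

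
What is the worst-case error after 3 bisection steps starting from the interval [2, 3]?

Bisection error bound: |error| ≤ (b-a)/2^n
|error| ≤ (3 - 2)/2^3 = 1/2^3
|error| ≤ 0.1250000000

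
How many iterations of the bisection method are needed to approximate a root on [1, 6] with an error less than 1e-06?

We need (b-a)/2^n ≤ 1e-06
(6 - 1)/2^n ≤ 1e-06
5/2^n ≤ 1e-06
2^n ≥ 5000000
n ≥ log₂(5000000) = 22.25
n ≥ 23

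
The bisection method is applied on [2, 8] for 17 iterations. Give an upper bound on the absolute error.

Bisection error bound: |error| ≤ (b-a)/2^n
|error| ≤ (8 - 2)/2^17 = 6/2^17
|error| ≤ 0.0000457764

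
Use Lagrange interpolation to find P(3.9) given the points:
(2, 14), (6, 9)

Lagrange interpolation formula:
P(x) = Σ yᵢ × Lᵢ(x)
where Lᵢ(x) = Π_{j≠i} (x - xⱼ)/(xᵢ - xⱼ)

L_0(3.9) = (3.9 - 6)/(2 - 6) = 0.525000
L_1(3.9) = (3.9 - 2)/(6 - 2) = 0.475000

P(3.9) = 14×L_0(3.9) + 9×L_1(3.9)
P(3.9) = 11.625000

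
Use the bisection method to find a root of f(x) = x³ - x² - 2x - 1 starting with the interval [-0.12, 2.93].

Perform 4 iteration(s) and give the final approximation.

f(x) = x³ - x² - 2x - 1
Initial interval: [-0.12, 2.93]

Iteration 1:
  c_1 = (-0.120000 + 2.930000)/2 = 1.405000
  f(c_1) = f(1.405000) = -3.010520
  f(a) × f(c) ≥ 0, new interval: [1.405000, 2.930000]
Iteration 2:
  c_2 = (1.405000 + 2.930000)/2 = 2.167500
  f(c_2) = f(2.167500) = 0.149981
  f(a) × f(c) < 0, new interval: [1.405000, 2.167500]
Iteration 3:
  c_3 = (1.405000 + 2.167500)/2 = 1.786250
  f(c_3) = f(1.786250) = -2.063821
  f(a) × f(c) ≥ 0, new interval: [1.786250, 2.167500]
Iteration 4:
  c_4 = (1.786250 + 2.167500)/2 = 1.976875
  f(c_4) = f(1.976875) = -1.136089
  f(a) × f(c) ≥ 0, new interval: [1.976875, 2.167500]

After 4 iteration(s), the approximation is c_4 = 1.976875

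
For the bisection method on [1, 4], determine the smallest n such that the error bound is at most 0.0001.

We need (b-a)/2^n ≤ 0.0001
(4 - 1)/2^n ≤ 0.0001
3/2^n ≤ 0.0001
2^n ≥ 30000
n ≥ log₂(30000) = 14.87
n ≥ 15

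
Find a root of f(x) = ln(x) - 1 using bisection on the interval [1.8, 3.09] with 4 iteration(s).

f(x) = ln(x) - 1
Initial interval: [1.8, 3.09]

Iteration 1:
  c_1 = (1.800000 + 3.090000)/2 = 2.445000
  f(c_1) = f(2.445000) = -0.105955
  f(a) × f(c) ≥ 0, new interval: [2.445000, 3.090000]
Iteration 2:
  c_2 = (2.445000 + 3.090000)/2 = 2.767500
  f(c_2) = f(2.767500) = 0.017944
  f(a) × f(c) < 0, new interval: [2.445000, 2.767500]
Iteration 3:
  c_3 = (2.445000 + 2.767500)/2 = 2.606250
  f(c_3) = f(2.606250) = -0.042088
  f(a) × f(c) ≥ 0, new interval: [2.606250, 2.767500]
Iteration 4:
  c_4 = (2.606250 + 2.767500)/2 = 2.686875
  f(c_4) = f(2.686875) = -0.011621
  f(a) × f(c) ≥ 0, new interval: [2.686875, 2.767500]

After 4 iteration(s), the approximation is c_4 = 2.686875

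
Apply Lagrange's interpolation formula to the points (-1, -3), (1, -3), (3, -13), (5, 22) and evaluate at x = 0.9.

Lagrange interpolation formula:
P(x) = Σ yᵢ × Lᵢ(x)
where Lᵢ(x) = Π_{j≠i} (x - xⱼ)/(xᵢ - xⱼ)

L_0(0.9) = (0.9 - 1)/(-1 - 1) × (0.9 - 3)/(-1 - 3) × (0.9 - 5)/(-1 - 5) = 0.017937
L_1(0.9) = (0.9 - (-1))/(1 - (-1)) × (0.9 - 3)/(1 - 3) × (0.9 - 5)/(1 - 5) = 1.022437
L_2(0.9) = (0.9 - (-1))/(3 - (-1)) × (0.9 - 1)/(3 - 1) × (0.9 - 5)/(3 - 5) = -0.048687
L_3(0.9) = (0.9 - (-1))/(5 - (-1)) × (0.9 - 1)/(5 - 1) × (0.9 - 3)/(5 - 3) = 0.008312

P(0.9) = (-3)×L_0(0.9) + (-3)×L_1(0.9) + (-13)×L_2(0.9) + 22×L_3(0.9)
P(0.9) = -2.305312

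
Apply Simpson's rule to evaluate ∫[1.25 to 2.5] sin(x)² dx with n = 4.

f(x) = sin(x)²
a = 1.25, b = 2.5, n = 4
h = (b - a)/n = 0.312500

Simpson's rule: (h/3)[f(x₀) + 4f(x₁) + 2f(x₂) + ... + f(xₙ)]

x_0 = 1.2500, f(x_0) = 0.900572, coefficient = 1
x_1 = 1.5625, f(x_1) = 0.999931, coefficient = 4
x_2 = 1.8750, f(x_2) = 0.910280, coefficient = 2
x_3 = 2.1875, f(x_3) = 0.665512, coefficient = 4
x_4 = 2.5000, f(x_4) = 0.358169, coefficient = 1

I ≈ (0.312500/3) × 9.741074 = 1.014695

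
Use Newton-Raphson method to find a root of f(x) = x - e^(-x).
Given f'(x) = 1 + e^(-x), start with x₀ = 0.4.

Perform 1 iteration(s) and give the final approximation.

f(x) = x - e^(-x)
f'(x) = 1 + e^(-x)
x₀ = 0.4

Newton-Raphson formula: x_{n+1} = x_n - f(x_n)/f'(x_n)

Iteration 1:
  f(0.400000) = -0.270320
  f'(0.400000) = 1.670320
  x_1 = 0.400000 - (-0.270320)/1.670320 = 0.561837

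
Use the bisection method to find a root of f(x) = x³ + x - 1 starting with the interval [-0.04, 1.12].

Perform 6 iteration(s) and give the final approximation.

f(x) = x³ + x - 1
Initial interval: [-0.04, 1.12]

Iteration 1:
  c_1 = (-0.040000 + 1.120000)/2 = 0.540000
  f(c_1) = f(0.540000) = -0.302536
  f(a) × f(c) ≥ 0, new interval: [0.540000, 1.120000]
Iteration 2:
  c_2 = (0.540000 + 1.120000)/2 = 0.830000
  f(c_2) = f(0.830000) = 0.401787
  f(a) × f(c) < 0, new interval: [0.540000, 0.830000]
Iteration 3:
  c_3 = (0.540000 + 0.830000)/2 = 0.685000
  f(c_3) = f(0.685000) = 0.006419
  f(a) × f(c) < 0, new interval: [0.540000, 0.685000]
Iteration 4:
  c_4 = (0.540000 + 0.685000)/2 = 0.612500
  f(c_4) = f(0.612500) = -0.157717
  f(a) × f(c) ≥ 0, new interval: [0.612500, 0.685000]
Iteration 5:
  c_5 = (0.612500 + 0.685000)/2 = 0.648750
  f(c_5) = f(0.648750) = -0.078206
  f(a) × f(c) ≥ 0, new interval: [0.648750, 0.685000]
Iteration 6:
  c_6 = (0.648750 + 0.685000)/2 = 0.666875
  f(c_6) = f(0.666875) = -0.036551
  f(a) × f(c) ≥ 0, new interval: [0.666875, 0.685000]

After 6 iteration(s), the approximation is c_6 = 0.666875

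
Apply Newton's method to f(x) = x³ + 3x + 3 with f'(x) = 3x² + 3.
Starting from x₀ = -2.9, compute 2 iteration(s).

f(x) = x³ + 3x + 3
f'(x) = 3x² + 3
x₀ = -2.9

Newton-Raphson formula: x_{n+1} = x_n - f(x_n)/f'(x_n)

Iteration 1:
  f(-2.900000) = -30.089000
  f'(-2.900000) = 28.230000
  x_1 = -2.900000 - (-30.089000)/28.230000 = -1.834148
Iteration 2:
  f(-1.834148) = -8.672700
  f'(-1.834148) = 13.092297
  x_2 = -1.834148 - (-8.672700)/13.092297 = -1.171720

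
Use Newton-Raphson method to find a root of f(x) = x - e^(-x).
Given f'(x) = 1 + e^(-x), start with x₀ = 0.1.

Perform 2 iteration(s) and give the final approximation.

f(x) = x - e^(-x)
f'(x) = 1 + e^(-x)
x₀ = 0.1

Newton-Raphson formula: x_{n+1} = x_n - f(x_n)/f'(x_n)

Iteration 1:
  f(0.100000) = -0.804837
  f'(0.100000) = 1.904837
  x_1 = 0.100000 - (-0.804837)/1.904837 = 0.522523
Iteration 2:
  f(0.522523) = -0.070500
  f'(0.522523) = 1.593023
  x_2 = 0.522523 - (-0.070500)/1.593023 = 0.566778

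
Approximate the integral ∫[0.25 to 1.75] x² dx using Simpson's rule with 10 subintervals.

f(x) = x²
a = 0.25, b = 1.75, n = 10
h = (b - a)/n = 0.150000

Simpson's rule: (h/3)[f(x₀) + 4f(x₁) + 2f(x₂) + ... + f(xₙ)]

x_0 = 0.2500, f(x_0) = 0.062500, coefficient = 1
x_1 = 0.4000, f(x_1) = 0.160000, coefficient = 4
x_2 = 0.5500, f(x_2) = 0.302500, coefficient = 2
x_3 = 0.7000, f(x_3) = 0.490000, coefficient = 4
x_4 = 0.8500, f(x_4) = 0.722500, coefficient = 2
x_5 = 1.0000, f(x_5) = 1.000000, coefficient = 4
x_6 = 1.1500, f(x_6) = 1.322500, coefficient = 2
x_7 = 1.3000, f(x_7) = 1.690000, coefficient = 4
x_8 = 1.4500, f(x_8) = 2.102500, coefficient = 2
x_9 = 1.6000, f(x_9) = 2.560000, coefficient = 4
x_10 = 1.7500, f(x_10) = 3.062500, coefficient = 1

I ≈ (0.150000/3) × 35.625000 = 1.781250
Exact value: 1.781250
Error: 0.000000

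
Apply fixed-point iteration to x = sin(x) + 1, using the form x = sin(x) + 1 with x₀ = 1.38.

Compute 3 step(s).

Equation: x = sin(x) + 1
Fixed-point form: x = sin(x) + 1
x₀ = 1.38

x_1 = g(1.380000) = 1.981854
x_2 = g(1.981854) = 1.916699
x_3 = g(1.916699) = 1.940770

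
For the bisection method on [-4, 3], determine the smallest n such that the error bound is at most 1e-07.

We need (b-a)/2^n ≤ 1e-07
(3 - (-4))/2^n ≤ 1e-07
7/2^n ≤ 1e-07
2^n ≥ 70000000
n ≥ log₂(70000000) = 26.06
n ≥ 27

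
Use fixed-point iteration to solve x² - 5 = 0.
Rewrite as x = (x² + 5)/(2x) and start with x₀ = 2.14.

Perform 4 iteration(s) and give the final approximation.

Equation: x² - 5 = 0
Fixed-point form: x = (x² + 5)/(2x)
x₀ = 2.14

x_1 = g(2.140000) = 2.238224
x_2 = g(2.238224) = 2.236069
x_3 = g(2.236069) = 2.236068
x_4 = g(2.236068) = 2.236068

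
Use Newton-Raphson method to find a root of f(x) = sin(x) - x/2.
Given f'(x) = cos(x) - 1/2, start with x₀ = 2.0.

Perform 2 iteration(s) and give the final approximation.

f(x) = sin(x) - x/2
f'(x) = cos(x) - 1/2
x₀ = 2.0

Newton-Raphson formula: x_{n+1} = x_n - f(x_n)/f'(x_n)

Iteration 1:
  f(2.000000) = -0.090703
  f'(2.000000) = -0.916147
  x_1 = 2.000000 - (-0.090703)/(-0.916147) = 1.900996
Iteration 2:
  f(1.900996) = -0.004520
  f'(1.900996) = -0.824232
  x_2 = 1.900996 - (-0.004520)/(-0.824232) = 1.895512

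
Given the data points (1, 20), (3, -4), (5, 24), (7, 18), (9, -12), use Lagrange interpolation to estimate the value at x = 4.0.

Lagrange interpolation formula:
P(x) = Σ yᵢ × Lᵢ(x)
where Lᵢ(x) = Π_{j≠i} (x - xⱼ)/(xᵢ - xⱼ)

L_0(4.0) = (4.0 - 3)/(1 - 3) × (4.0 - 5)/(1 - 5) × (4.0 - 7)/(1 - 7) × (4.0 - 9)/(1 - 9) = -0.039062
L_1(4.0) = (4.0 - 1)/(3 - 1) × (4.0 - 5)/(3 - 5) × (4.0 - 7)/(3 - 7) × (4.0 - 9)/(3 - 9) = 0.468750
L_2(4.0) = (4.0 - 1)/(5 - 1) × (4.0 - 3)/(5 - 3) × (4.0 - 7)/(5 - 7) × (4.0 - 9)/(5 - 9) = 0.703125
L_3(4.0) = (4.0 - 1)/(7 - 1) × (4.0 - 3)/(7 - 3) × (4.0 - 5)/(7 - 5) × (4.0 - 9)/(7 - 9) = -0.156250
L_4(4.0) = (4.0 - 1)/(9 - 1) × (4.0 - 3)/(9 - 3) × (4.0 - 5)/(9 - 5) × (4.0 - 7)/(9 - 7) = 0.023438

P(4.0) = 20×L_0(4.0) + (-4)×L_1(4.0) + 24×L_2(4.0) + 18×L_3(4.0) + (-12)×L_4(4.0)
P(4.0) = 11.125000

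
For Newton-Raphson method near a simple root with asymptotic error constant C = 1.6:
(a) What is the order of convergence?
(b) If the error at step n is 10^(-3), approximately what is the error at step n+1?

(a) Newton-Raphson has quadratic (order 2) convergence near simple roots.
    This means |e_{n+1}| ≈ C|e_n|².

(b) With |e_n| = 10^(-3) and C = 1.6:
    |e_{n+1}| ≈ 1.6 × (10^(-3))² = 1.6 × 10^(-6)

(a) 2 (quadratic); (b) |e_{n+1}| ≈ 1.600e-06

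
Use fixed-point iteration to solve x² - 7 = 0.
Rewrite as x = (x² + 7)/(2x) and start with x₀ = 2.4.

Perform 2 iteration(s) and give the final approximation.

Equation: x² - 7 = 0
Fixed-point form: x = (x² + 7)/(2x)
x₀ = 2.4

x_1 = g(2.400000) = 2.658333
x_2 = g(2.658333) = 2.645781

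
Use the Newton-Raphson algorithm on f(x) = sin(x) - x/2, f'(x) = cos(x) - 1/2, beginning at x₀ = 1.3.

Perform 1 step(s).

f(x) = sin(x) - x/2
f'(x) = cos(x) - 1/2
x₀ = 1.3

Newton-Raphson formula: x_{n+1} = x_n - f(x_n)/f'(x_n)

Iteration 1:
  f(1.300000) = 0.313558
  f'(1.300000) = -0.232501
  x_1 = 1.300000 - 0.313558/(-0.232501) = 2.648631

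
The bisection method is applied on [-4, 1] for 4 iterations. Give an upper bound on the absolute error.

Bisection error bound: |error| ≤ (b-a)/2^n
|error| ≤ (1 - (-4))/2^4 = 5/2^4
|error| ≤ 0.3125000000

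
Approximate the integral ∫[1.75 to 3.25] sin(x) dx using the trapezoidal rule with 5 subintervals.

f(x) = sin(x)
a = 1.75, b = 3.25, n = 5
h = (b - a)/n = 0.300000

Trapezoidal rule: (h/2)[f(x₀) + 2f(x₁) + 2f(x₂) + ... + f(xₙ)]

x_0 = 1.7500, f(x_0) = 0.983986, coefficient = 1
x_1 = 2.0500, f(x_1) = 0.887362, coefficient = 2
x_2 = 2.3500, f(x_2) = 0.711473, coefficient = 2
x_3 = 2.6500, f(x_3) = 0.472031, coefficient = 2
x_4 = 2.9500, f(x_4) = 0.190423, coefficient = 2
x_5 = 3.2500, f(x_5) = -0.108195, coefficient = 1

I ≈ (0.300000/2) × 5.398369 = 0.809755
Exact value: 0.815884
Error: 0.006128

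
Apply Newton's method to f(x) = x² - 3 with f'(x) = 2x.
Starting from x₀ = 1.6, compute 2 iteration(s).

f(x) = x² - 3
f'(x) = 2x
x₀ = 1.6

Newton-Raphson formula: x_{n+1} = x_n - f(x_n)/f'(x_n)

Iteration 1:
  f(1.600000) = -0.440000
  f'(1.600000) = 3.200000
  x_1 = 1.600000 - (-0.440000)/3.200000 = 1.737500
Iteration 2:
  f(1.737500) = 0.018906
  f'(1.737500) = 3.475000
  x_2 = 1.737500 - 0.018906/3.475000 = 1.732059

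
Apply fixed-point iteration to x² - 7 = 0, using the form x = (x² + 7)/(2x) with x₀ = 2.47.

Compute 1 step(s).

Equation: x² - 7 = 0
Fixed-point form: x = (x² + 7)/(2x)
x₀ = 2.47

x_1 = g(2.470000) = 2.652004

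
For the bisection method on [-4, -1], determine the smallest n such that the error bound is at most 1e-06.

We need (b-a)/2^n ≤ 1e-06
(-1 - (-4))/2^n ≤ 1e-06
3/2^n ≤ 1e-06
2^n ≥ 3000000
n ≥ log₂(3000000) = 21.52
n ≥ 22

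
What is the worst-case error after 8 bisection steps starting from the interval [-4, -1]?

Bisection error bound: |error| ≤ (b-a)/2^n
|error| ≤ (-1 - (-4))/2^8 = 3/2^8
|error| ≤ 0.0117187500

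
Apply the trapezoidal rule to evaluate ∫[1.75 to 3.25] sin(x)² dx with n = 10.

f(x) = sin(x)²
a = 1.75, b = 3.25, n = 10
h = (b - a)/n = 0.150000

Trapezoidal rule: (h/2)[f(x₀) + 2f(x₁) + 2f(x₂) + ... + f(xₙ)]

x_0 = 1.7500, f(x_0) = 0.968228, coefficient = 1
x_1 = 1.9000, f(x_1) = 0.895484, coefficient = 2
x_2 = 2.0500, f(x_2) = 0.787412, coefficient = 2
x_3 = 2.2000, f(x_3) = 0.653666, coefficient = 2
x_4 = 2.3500, f(x_4) = 0.506194, coefficient = 2
x_5 = 2.5000, f(x_5) = 0.358169, coefficient = 2
x_6 = 2.6500, f(x_6) = 0.222813, coefficient = 2
x_7 = 2.8000, f(x_7) = 0.112217, coefficient = 2
x_8 = 2.9500, f(x_8) = 0.036261, coefficient = 2
x_9 = 3.1000, f(x_9) = 0.001729, coefficient = 2
x_10 = 3.2500, f(x_10) = 0.011706, coefficient = 1

I ≈ (0.150000/2) × 8.127825 = 0.609587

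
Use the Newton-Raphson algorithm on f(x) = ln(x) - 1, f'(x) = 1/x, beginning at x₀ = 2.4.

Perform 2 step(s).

f(x) = ln(x) - 1
f'(x) = 1/x
x₀ = 2.4

Newton-Raphson formula: x_{n+1} = x_n - f(x_n)/f'(x_n)

Iteration 1:
  f(2.400000) = -0.124531
  f'(2.400000) = 0.416667
  x_1 = 2.400000 - (-0.124531)/0.416667 = 2.698875
Iteration 2:
  f(2.698875) = -0.007165
  f'(2.698875) = 0.370525
  x_2 = 2.698875 - (-0.007165)/0.370525 = 2.718212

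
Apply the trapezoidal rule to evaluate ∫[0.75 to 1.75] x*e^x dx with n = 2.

f(x) = x*e^x
a = 0.75, b = 1.75, n = 2
h = (b - a)/n = 0.500000

Trapezoidal rule: (h/2)[f(x₀) + 2f(x₁) + 2f(x₂) + ... + f(xₙ)]

x_0 = 0.7500, f(x_0) = 1.587750, coefficient = 1
x_1 = 1.2500, f(x_1) = 4.362929, coefficient = 2
x_2 = 1.7500, f(x_2) = 10.070555, coefficient = 1

I ≈ (0.500000/2) × 20.384162 = 5.096041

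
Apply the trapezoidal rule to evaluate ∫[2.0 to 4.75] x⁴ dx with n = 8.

f(x) = x⁴
a = 2.0, b = 4.75, n = 8
h = (b - a)/n = 0.343750

Trapezoidal rule: (h/2)[f(x₀) + 2f(x₁) + 2f(x₂) + ... + f(xₙ)]

x_0 = 2.0000, f(x_0) = 16.000000, coefficient = 1
x_1 = 2.3438, f(x_1) = 30.174851, coefficient = 2
x_2 = 2.6875, f(x_2) = 52.166763, coefficient = 2
x_3 = 3.0312, f(x_3) = 84.428102, coefficient = 2
x_4 = 3.3750, f(x_4) = 129.746338, coefficient = 2
x_5 = 3.7188, f(x_5) = 191.244050, coefficient = 2
x_6 = 4.0625, f(x_6) = 272.378922, coefficient = 2
x_7 = 4.4062, f(x_7) = 376.943742, coefficient = 2
x_8 = 4.7500, f(x_8) = 509.066406, coefficient = 1

I ≈ (0.343750/2) × 2799.231941 = 481.117990
Exact value: 477.213086
Error: 3.904904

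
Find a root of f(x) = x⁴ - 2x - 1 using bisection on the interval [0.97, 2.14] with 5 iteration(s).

f(x) = x⁴ - 2x - 1
Initial interval: [0.97, 2.14]

Iteration 1:
  c_1 = (0.970000 + 2.140000)/2 = 1.555000
  f(c_1) = f(1.555000) = 1.736845
  f(a) × f(c) < 0, new interval: [0.970000, 1.555000]
Iteration 2:
  c_2 = (0.970000 + 1.555000)/2 = 1.262500
  f(c_2) = f(1.262500) = -0.984463
  f(a) × f(c) ≥ 0, new interval: [1.262500, 1.555000]
Iteration 3:
  c_3 = (1.262500 + 1.555000)/2 = 1.408750
  f(c_3) = f(1.408750) = 0.121044
  f(a) × f(c) < 0, new interval: [1.262500, 1.408750]
Iteration 4:
  c_4 = (1.262500 + 1.408750)/2 = 1.335625
  f(c_4) = f(1.335625) = -0.488972
  f(a) × f(c) ≥ 0, new interval: [1.335625, 1.408750]
Iteration 5:
  c_5 = (1.335625 + 1.408750)/2 = 1.372188
  f(c_5) = f(1.372188) = -0.199068
  f(a) × f(c) ≥ 0, new interval: [1.372188, 1.408750]

After 5 iteration(s), the approximation is c_5 = 1.372188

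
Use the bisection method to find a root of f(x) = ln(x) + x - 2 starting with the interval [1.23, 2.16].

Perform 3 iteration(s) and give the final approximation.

f(x) = ln(x) + x - 2
Initial interval: [1.23, 2.16]

Iteration 1:
  c_1 = (1.230000 + 2.160000)/2 = 1.695000
  f(c_1) = f(1.695000) = 0.222683
  f(a) × f(c) < 0, new interval: [1.230000, 1.695000]
Iteration 2:
  c_2 = (1.230000 + 1.695000)/2 = 1.462500
  f(c_2) = f(1.462500) = -0.157353
  f(a) × f(c) ≥ 0, new interval: [1.462500, 1.695000]
Iteration 3:
  c_3 = (1.462500 + 1.695000)/2 = 1.578750
  f(c_3) = f(1.578750) = 0.035383
  f(a) × f(c) < 0, new interval: [1.462500, 1.578750]

After 3 iteration(s), the approximation is c_3 = 1.578750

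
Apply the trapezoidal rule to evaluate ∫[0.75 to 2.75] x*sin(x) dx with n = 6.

f(x) = x*sin(x)
a = 0.75, b = 2.75, n = 6
h = (b - a)/n = 0.333333

Trapezoidal rule: (h/2)[f(x₀) + 2f(x₁) + 2f(x₂) + ... + f(xₙ)]

x_0 = 0.7500, f(x_0) = 0.511229, coefficient = 1
x_1 = 1.0833, f(x_1) = 0.957151, coefficient = 2
x_2 = 1.4167, f(x_2) = 1.399873, coefficient = 2
x_3 = 1.7500, f(x_3) = 1.721975, coefficient = 2
x_4 = 2.0833, f(x_4) = 1.815632, coefficient = 2
x_5 = 2.4167, f(x_5) = 1.602443, coefficient = 2
x_6 = 2.7500, f(x_6) = 1.049568, coefficient = 1

I ≈ (0.333333/2) × 16.554945 = 2.759158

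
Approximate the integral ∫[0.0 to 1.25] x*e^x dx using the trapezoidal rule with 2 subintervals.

f(x) = x*e^x
a = 0.0, b = 1.25, n = 2
h = (b - a)/n = 0.625000

Trapezoidal rule: (h/2)[f(x₀) + 2f(x₁) + 2f(x₂) + ... + f(xₙ)]

x_0 = 0.0000, f(x_0) = 0.000000, coefficient = 1
x_1 = 0.6250, f(x_1) = 1.167654, coefficient = 2
x_2 = 1.2500, f(x_2) = 4.362929, coefficient = 1

I ≈ (0.625000/2) × 6.698236 = 2.093199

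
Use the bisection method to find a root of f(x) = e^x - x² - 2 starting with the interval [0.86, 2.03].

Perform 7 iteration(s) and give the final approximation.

f(x) = e^x - x² - 2
Initial interval: [0.86, 2.03]

Iteration 1:
  c_1 = (0.860000 + 2.030000)/2 = 1.445000
  f(c_1) = f(1.445000) = 0.153827
  f(a) × f(c) < 0, new interval: [0.860000, 1.445000]
Iteration 2:
  c_2 = (0.860000 + 1.445000)/2 = 1.152500
  f(c_2) = f(1.152500) = -0.162158
  f(a) × f(c) ≥ 0, new interval: [1.152500, 1.445000]
Iteration 3:
  c_3 = (1.152500 + 1.445000)/2 = 1.298750
  f(c_3) = f(1.298750) = -0.022039
  f(a) × f(c) ≥ 0, new interval: [1.298750, 1.445000]
Iteration 4:
  c_4 = (1.298750 + 1.445000)/2 = 1.371875
  f(c_4) = f(1.371875) = 0.060695
  f(a) × f(c) < 0, new interval: [1.298750, 1.371875]
Iteration 5:
  c_5 = (1.298750 + 1.371875)/2 = 1.335312
  f(c_5) = f(1.335312) = 0.018124
  f(a) × f(c) < 0, new interval: [1.298750, 1.335312]
Iteration 6:
  c_6 = (1.298750 + 1.335312)/2 = 1.317031
  f(c_6) = f(1.317031) = -0.002247
  f(a) × f(c) ≥ 0, new interval: [1.317031, 1.335312]
Iteration 7:
  c_7 = (1.317031 + 1.335312)/2 = 1.326172
  f(c_7) = f(1.326172) = 0.007865
  f(a) × f(c) < 0, new interval: [1.317031, 1.326172]

After 7 iteration(s), the approximation is c_7 = 1.326172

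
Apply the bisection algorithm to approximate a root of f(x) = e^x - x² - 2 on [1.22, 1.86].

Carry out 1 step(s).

f(x) = e^x - x² - 2
Initial interval: [1.22, 1.86]

Iteration 1:
  c_1 = (1.220000 + 1.860000)/2 = 1.540000
  f(c_1) = f(1.540000) = 0.292990
  f(a) × f(c) < 0, new interval: [1.220000, 1.540000]

After 1 iteration(s), the approximation is c_1 = 1.540000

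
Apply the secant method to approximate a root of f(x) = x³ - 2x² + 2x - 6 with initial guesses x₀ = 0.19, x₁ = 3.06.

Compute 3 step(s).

f(x) = x³ - 2x² + 2x - 6
x₀ = 0.19, x₁ = 3.06

Secant formula: x_{n+1} = x_n - f(x_n)(x_n - x_{n-1})/(f(x_n) - f(x_{n-1}))

Iteration 1:
  f(0.190000) = -5.685341
  f(3.060000) = 10.045416
  x_2 = 3.060000 - 10.045416×(3.060000 - 0.190000)/(10.045416 - (-5.685341))
       = 1.227263
Iteration 2:
  f(3.060000) = 10.045416
  f(1.227263) = -4.709351
  x_3 = 1.227263 - (-4.709351)×(1.227263 - 3.060000)/(-4.709351 - 10.045416)
       = 1.812226
Iteration 3:
  f(1.227263) = -4.709351
  f(1.812226) = -2.992226
  x_4 = 1.812226 - (-2.992226)×(1.812226 - 1.227263)/(-2.992226 - (-4.709351))
       = 2.831572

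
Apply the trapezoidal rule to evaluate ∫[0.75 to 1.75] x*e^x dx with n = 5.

f(x) = x*e^x
a = 0.75, b = 1.75, n = 5
h = (b - a)/n = 0.200000

Trapezoidal rule: (h/2)[f(x₀) + 2f(x₁) + 2f(x₂) + ... + f(xₙ)]

x_0 = 0.7500, f(x_0) = 1.587750, coefficient = 1
x_1 = 0.9500, f(x_1) = 2.456424, coefficient = 2
x_2 = 1.1500, f(x_2) = 3.631922, coefficient = 2
x_3 = 1.3500, f(x_3) = 5.207524, coefficient = 2
x_4 = 1.5500, f(x_4) = 7.302779, coefficient = 2
x_5 = 1.7500, f(x_5) = 10.070555, coefficient = 1

I ≈ (0.200000/2) × 48.855603 = 4.885560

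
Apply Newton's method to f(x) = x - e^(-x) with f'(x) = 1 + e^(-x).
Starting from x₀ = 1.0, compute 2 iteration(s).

f(x) = x - e^(-x)
f'(x) = 1 + e^(-x)
x₀ = 1.0

Newton-Raphson formula: x_{n+1} = x_n - f(x_n)/f'(x_n)

Iteration 1:
  f(1.000000) = 0.632121
  f'(1.000000) = 1.367879
  x_1 = 1.000000 - 0.632121/1.367879 = 0.537883
Iteration 2:
  f(0.537883) = -0.046100
  f'(0.537883) = 1.583983
  x_2 = 0.537883 - (-0.046100)/1.583983 = 0.566987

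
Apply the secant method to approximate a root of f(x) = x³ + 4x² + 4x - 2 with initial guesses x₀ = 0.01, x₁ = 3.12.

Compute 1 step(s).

f(x) = x³ + 4x² + 4x - 2
x₀ = 0.01, x₁ = 3.12

Secant formula: x_{n+1} = x_n - f(x_n)(x_n - x_{n-1})/(f(x_n) - f(x_{n-1}))

Iteration 1:
  f(0.010000) = -1.959599
  f(3.120000) = 79.788928
  x_2 = 3.120000 - 79.788928×(3.120000 - 0.010000)/(79.788928 - (-1.959599))
       = 0.084550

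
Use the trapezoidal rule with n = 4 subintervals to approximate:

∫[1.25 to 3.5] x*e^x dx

f(x) = x*e^x
a = 1.25, b = 3.5, n = 4
h = (b - a)/n = 0.562500

Trapezoidal rule: (h/2)[f(x₀) + 2f(x₁) + 2f(x₂) + ... + f(xₙ)]

x_0 = 1.2500, f(x_0) = 4.362929, coefficient = 1
x_1 = 1.8125, f(x_1) = 11.102909, coefficient = 2
x_2 = 2.3750, f(x_2) = 25.533656, coefficient = 2
x_3 = 2.9375, f(x_3) = 55.426559, coefficient = 2
x_4 = 3.5000, f(x_4) = 115.904082, coefficient = 1

I ≈ (0.562500/2) × 304.393258 = 85.610604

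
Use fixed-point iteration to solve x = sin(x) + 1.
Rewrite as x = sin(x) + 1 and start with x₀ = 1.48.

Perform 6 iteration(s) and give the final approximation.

Equation: x = sin(x) + 1
Fixed-point form: x = sin(x) + 1
x₀ = 1.48

x_1 = g(1.480000) = 1.995881
x_2 = g(1.995881) = 1.911004
x_3 = g(1.911004) = 1.942685
x_4 = g(1.942685) = 1.931643
x_5 = g(1.931643) = 1.935598
x_6 = g(1.935598) = 1.934194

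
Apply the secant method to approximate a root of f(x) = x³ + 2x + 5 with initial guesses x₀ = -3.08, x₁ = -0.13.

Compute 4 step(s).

f(x) = x³ + 2x + 5
x₀ = -3.08, x₁ = -0.13

Secant formula: x_{n+1} = x_n - f(x_n)(x_n - x_{n-1})/(f(x_n) - f(x_{n-1}))

Iteration 1:
  f(-3.080000) = -30.378112
  f(-0.130000) = 4.737803
  x_2 = -0.130000 - 4.737803×(-0.130000 - (-3.080000))/(4.737803 - (-30.378112))
       = -0.528011
Iteration 2:
  f(-0.130000) = 4.737803
  f(-0.528011) = 3.796771
  x_3 = -0.528011 - 3.796771×(-0.528011 - (-0.130000))/(3.796771 - 4.737803)
       = -2.133861
Iteration 3:
  f(-0.528011) = 3.796771
  f(-2.133861) = -8.983967
  x_4 = -2.133861 - (-8.983967)×(-2.133861 - (-0.528011))/(-8.983967 - 3.796771)
       = -1.005060
Iteration 4:
  f(-2.133861) = -8.983967
  f(-1.005060) = 1.974621
  x_5 = -1.005060 - 1.974621×(-1.005060 - (-2.133861))/(1.974621 - (-8.983967))
       = -1.208458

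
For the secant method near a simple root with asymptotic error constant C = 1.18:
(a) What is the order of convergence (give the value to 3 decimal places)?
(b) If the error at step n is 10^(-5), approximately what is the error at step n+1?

(a) Secant method has superlinear convergence with order φ = (1+√5)/2 ≈ 1.618.
    This means |e_{n+1}| ≈ C|e_n|^1.618.

(b) With |e_n| = 10^(-5) and C = 1.18:
    |e_{n+1}| ≈ 1.18 × (10^(-5))^1.618 = 1.18 × 10^(-8.09)

(a) ≈ 1.618 (golden ratio); (b) |e_{n+1}| ≈ 9.588e-09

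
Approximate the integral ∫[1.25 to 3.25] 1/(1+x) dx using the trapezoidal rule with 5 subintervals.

f(x) = 1/(1+x)
a = 1.25, b = 3.25, n = 5
h = (b - a)/n = 0.400000

Trapezoidal rule: (h/2)[f(x₀) + 2f(x₁) + 2f(x₂) + ... + f(xₙ)]

x_0 = 1.2500, f(x_0) = 0.444444, coefficient = 1
x_1 = 1.6500, f(x_1) = 0.377358, coefficient = 2
x_2 = 2.0500, f(x_2) = 0.327869, coefficient = 2
x_3 = 2.4500, f(x_3) = 0.289855, coefficient = 2
x_4 = 2.8500, f(x_4) = 0.259740, coefficient = 2
x_5 = 3.2500, f(x_5) = 0.235294, coefficient = 1

I ≈ (0.400000/2) × 3.189384 = 0.637877
Exact value: 0.635989
Error: 0.001888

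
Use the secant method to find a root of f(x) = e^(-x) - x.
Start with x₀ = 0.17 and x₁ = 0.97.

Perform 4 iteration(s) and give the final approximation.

f(x) = e^(-x) - x
x₀ = 0.17, x₁ = 0.97

Secant formula: x_{n+1} = x_n - f(x_n)(x_n - x_{n-1})/(f(x_n) - f(x_{n-1}))

Iteration 1:
  f(0.170000) = 0.673665
  f(0.970000) = -0.590917
  x_2 = 0.970000 - (-0.590917)×(0.970000 - 0.170000)/(-0.590917 - 0.673665)
       = 0.596174
Iteration 2:
  f(0.970000) = -0.590917
  f(0.596174) = -0.045259
  x_3 = 0.596174 - (-0.045259)×(0.596174 - 0.970000)/(-0.045259 - (-0.590917))
       = 0.565168
Iteration 3:
  f(0.596174) = -0.045259
  f(0.565168) = 0.003097
  x_4 = 0.565168 - 0.003097×(0.565168 - 0.596174)/(0.003097 - (-0.045259))
       = 0.567154
Iteration 4:
  f(0.565168) = 0.003097
  f(0.567154) = -0.000016
  x_5 = 0.567154 - (-0.000016)×(0.567154 - 0.565168)/(-0.000016 - 0.003097)
       = 0.567143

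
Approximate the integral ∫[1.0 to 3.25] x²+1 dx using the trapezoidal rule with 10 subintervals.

f(x) = x²+1
a = 1.0, b = 3.25, n = 10
h = (b - a)/n = 0.225000

Trapezoidal rule: (h/2)[f(x₀) + 2f(x₁) + 2f(x₂) + ... + f(xₙ)]

x_0 = 1.0000, f(x_0) = 2.000000, coefficient = 1
x_1 = 1.2250, f(x_1) = 2.500625, coefficient = 2
x_2 = 1.4500, f(x_2) = 3.102500, coefficient = 2
x_3 = 1.6750, f(x_3) = 3.805625, coefficient = 2
x_4 = 1.9000, f(x_4) = 4.610000, coefficient = 2
x_5 = 2.1250, f(x_5) = 5.515625, coefficient = 2
x_6 = 2.3500, f(x_6) = 6.522500, coefficient = 2
x_7 = 2.5750, f(x_7) = 7.630625, coefficient = 2
x_8 = 2.8000, f(x_8) = 8.840000, coefficient = 2
x_9 = 3.0250, f(x_9) = 10.150625, coefficient = 2
x_10 = 3.2500, f(x_10) = 11.562500, coefficient = 1

I ≈ (0.225000/2) × 118.918750 = 13.378359
Exact value: 13.359375
Error: 0.018984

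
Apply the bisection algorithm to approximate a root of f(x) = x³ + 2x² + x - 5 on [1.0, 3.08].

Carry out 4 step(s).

f(x) = x³ + 2x² + x - 5
Initial interval: [1.0, 3.08]

Iteration 1:
  c_1 = (1.000000 + 3.080000)/2 = 2.040000
  f(c_1) = f(2.040000) = 13.852864
  f(a) × f(c) < 0, new interval: [1.000000, 2.040000]
Iteration 2:
  c_2 = (1.000000 + 2.040000)/2 = 1.520000
  f(c_2) = f(1.520000) = 4.652608
  f(a) × f(c) < 0, new interval: [1.000000, 1.520000]
Iteration 3:
  c_3 = (1.000000 + 1.520000)/2 = 1.260000
  f(c_3) = f(1.260000) = 1.435576
  f(a) × f(c) < 0, new interval: [1.000000, 1.260000]
Iteration 4:
  c_4 = (1.000000 + 1.260000)/2 = 1.130000
  f(c_4) = f(1.130000) = 0.126697
  f(a) × f(c) < 0, new interval: [1.000000, 1.130000]

After 4 iteration(s), the approximation is c_4 = 1.130000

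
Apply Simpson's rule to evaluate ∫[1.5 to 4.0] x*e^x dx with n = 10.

f(x) = x*e^x
a = 1.5, b = 4.0, n = 10
h = (b - a)/n = 0.250000

Simpson's rule: (h/3)[f(x₀) + 4f(x₁) + 2f(x₂) + ... + f(xₙ)]

x_0 = 1.5000, f(x_0) = 6.722534, coefficient = 1
x_1 = 1.7500, f(x_1) = 10.070555, coefficient = 4
x_2 = 2.0000, f(x_2) = 14.778112, coefficient = 2
x_3 = 2.2500, f(x_3) = 21.347406, coefficient = 4
x_4 = 2.5000, f(x_4) = 30.456235, coefficient = 2
x_5 = 2.7500, f(x_5) = 43.017238, coefficient = 4
x_6 = 3.0000, f(x_6) = 60.256611, coefficient = 2
x_7 = 3.2500, f(x_7) = 83.818605, coefficient = 4
x_8 = 3.5000, f(x_8) = 115.904082, coefficient = 2
x_9 = 3.7500, f(x_9) = 159.454058, coefficient = 4
x_10 = 4.0000, f(x_10) = 218.392600, coefficient = 1

I ≈ (0.250000/3) × 1938.736654 = 161.561388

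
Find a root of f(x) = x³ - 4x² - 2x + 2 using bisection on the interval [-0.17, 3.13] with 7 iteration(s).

f(x) = x³ - 4x² - 2x + 2
Initial interval: [-0.17, 3.13]

Iteration 1:
  c_1 = (-0.170000 + 3.130000)/2 = 1.480000
  f(c_1) = f(1.480000) = -6.479808
  f(a) × f(c) < 0, new interval: [-0.170000, 1.480000]
Iteration 2:
  c_2 = (-0.170000 + 1.480000)/2 = 0.655000
  f(c_2) = f(0.655000) = -0.745089
  f(a) × f(c) < 0, new interval: [-0.170000, 0.655000]
Iteration 3:
  c_3 = (-0.170000 + 0.655000)/2 = 0.242500
  f(c_3) = f(0.242500) = 1.294036
  f(a) × f(c) ≥ 0, new interval: [0.242500, 0.655000]
Iteration 4:
  c_4 = (0.242500 + 0.655000)/2 = 0.448750
  f(c_4) = f(0.448750) = 0.387361
  f(a) × f(c) ≥ 0, new interval: [0.448750, 0.655000]
Iteration 5:
  c_5 = (0.448750 + 0.655000)/2 = 0.551875
  f(c_5) = f(0.551875) = -0.153932
  f(a) × f(c) < 0, new interval: [0.448750, 0.551875]
Iteration 6:
  c_6 = (0.448750 + 0.551875)/2 = 0.500312
  f(c_6) = f(0.500312) = 0.123359
  f(a) × f(c) ≥ 0, new interval: [0.500312, 0.551875]
Iteration 7:
  c_7 = (0.500312 + 0.551875)/2 = 0.526094
  f(c_7) = f(0.526094) = -0.013677
  f(a) × f(c) < 0, new interval: [0.500312, 0.526094]

After 7 iteration(s), the approximation is c_7 = 0.526094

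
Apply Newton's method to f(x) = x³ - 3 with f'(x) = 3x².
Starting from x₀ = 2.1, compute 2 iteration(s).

f(x) = x³ - 3
f'(x) = 3x²
x₀ = 2.1

Newton-Raphson formula: x_{n+1} = x_n - f(x_n)/f'(x_n)

Iteration 1:
  f(2.100000) = 6.261000
  f'(2.100000) = 13.230000
  x_1 = 2.100000 - 6.261000/13.230000 = 1.626757
Iteration 2:
  f(1.626757) = 1.304952
  f'(1.626757) = 7.939019
  x_2 = 1.626757 - 1.304952/7.939019 = 1.462385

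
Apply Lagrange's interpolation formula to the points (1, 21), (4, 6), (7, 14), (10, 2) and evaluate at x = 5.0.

Lagrange interpolation formula:
P(x) = Σ yᵢ × Lᵢ(x)
where Lᵢ(x) = Π_{j≠i} (x - xⱼ)/(xᵢ - xⱼ)

L_0(5.0) = (5.0 - 4)/(1 - 4) × (5.0 - 7)/(1 - 7) × (5.0 - 10)/(1 - 10) = -0.061728
L_1(5.0) = (5.0 - 1)/(4 - 1) × (5.0 - 7)/(4 - 7) × (5.0 - 10)/(4 - 10) = 0.740741
L_2(5.0) = (5.0 - 1)/(7 - 1) × (5.0 - 4)/(7 - 4) × (5.0 - 10)/(7 - 10) = 0.370370
L_3(5.0) = (5.0 - 1)/(10 - 1) × (5.0 - 4)/(10 - 4) × (5.0 - 7)/(10 - 7) = -0.049383

P(5.0) = 21×L_0(5.0) + 6×L_1(5.0) + 14×L_2(5.0) + 2×L_3(5.0)
P(5.0) = 8.234568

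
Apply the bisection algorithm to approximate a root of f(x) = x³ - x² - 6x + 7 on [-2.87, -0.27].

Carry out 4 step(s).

f(x) = x³ - x² - 6x + 7
Initial interval: [-2.87, -0.27]

Iteration 1:
  c_1 = (-2.870000 + (-0.270000))/2 = -1.570000
  f(c_1) = f(-1.570000) = 10.085207
  f(a) × f(c) < 0, new interval: [-2.870000, -1.570000]
Iteration 2:
  c_2 = (-2.870000 + (-1.570000))/2 = -2.220000
  f(c_2) = f(-2.220000) = 4.450552
  f(a) × f(c) < 0, new interval: [-2.870000, -2.220000]
Iteration 3:
  c_3 = (-2.870000 + (-2.220000))/2 = -2.545000
  f(c_3) = f(-2.545000) = -0.691054
  f(a) × f(c) ≥ 0, new interval: [-2.545000, -2.220000]
Iteration 4:
  c_4 = (-2.545000 + (-2.220000))/2 = -2.382500
  f(c_4) = f(-2.382500) = 2.094894
  f(a) × f(c) < 0, new interval: [-2.545000, -2.382500]

After 4 iteration(s), the approximation is c_4 = -2.382500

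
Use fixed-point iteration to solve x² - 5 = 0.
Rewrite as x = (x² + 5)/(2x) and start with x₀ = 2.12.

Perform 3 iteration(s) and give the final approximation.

Equation: x² - 5 = 0
Fixed-point form: x = (x² + 5)/(2x)
x₀ = 2.12

x_1 = g(2.120000) = 2.239245
x_2 = g(2.239245) = 2.236070
x_3 = g(2.236070) = 2.236068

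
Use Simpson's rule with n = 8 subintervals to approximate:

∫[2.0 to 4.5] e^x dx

f(x) = e^x
a = 2.0, b = 4.5, n = 8
h = (b - a)/n = 0.312500

Simpson's rule: (h/3)[f(x₀) + 4f(x₁) + 2f(x₂) + ... + f(xₙ)]

x_0 = 2.0000, f(x_0) = 7.389056, coefficient = 1
x_1 = 2.3125, f(x_1) = 10.099642, coefficient = 4
x_2 = 2.6250, f(x_2) = 13.804574, coefficient = 2
x_3 = 2.9375, f(x_3) = 18.868616, coefficient = 4
x_4 = 3.2500, f(x_4) = 25.790340, coefficient = 2
x_5 = 3.5625, f(x_5) = 35.251215, coefficient = 4
x_6 = 3.8750, f(x_6) = 48.182698, coefficient = 2
x_7 = 4.1875, f(x_7) = 65.857940, coefficient = 4
x_8 = 4.5000, f(x_8) = 90.017131, coefficient = 1

I ≈ (0.312500/3) × 793.271065 = 82.632403
Exact value: 82.628075
Error: 0.004327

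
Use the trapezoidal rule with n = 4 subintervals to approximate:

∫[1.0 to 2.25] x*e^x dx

f(x) = x*e^x
a = 1.0, b = 2.25, n = 4
h = (b - a)/n = 0.312500

Trapezoidal rule: (h/2)[f(x₀) + 2f(x₁) + 2f(x₂) + ... + f(xₙ)]

x_0 = 1.0000, f(x_0) = 2.718282, coefficient = 1
x_1 = 1.3125, f(x_1) = 4.876529, coefficient = 2
x_2 = 1.6250, f(x_2) = 8.252431, coefficient = 2
x_3 = 1.9375, f(x_3) = 13.448916, coefficient = 2
x_4 = 2.2500, f(x_4) = 21.347406, coefficient = 1

I ≈ (0.312500/2) × 77.221439 = 12.065850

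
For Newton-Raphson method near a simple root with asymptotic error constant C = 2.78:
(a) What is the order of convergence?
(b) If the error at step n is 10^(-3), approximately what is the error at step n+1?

(a) Newton-Raphson has quadratic (order 2) convergence near simple roots.
    This means |e_{n+1}| ≈ C|e_n|².

(b) With |e_n| = 10^(-3) and C = 2.78:
    |e_{n+1}| ≈ 2.78 × (10^(-3))² = 2.78 × 10^(-6)

(a) 2 (quadratic); (b) |e_{n+1}| ≈ 2.780e-06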